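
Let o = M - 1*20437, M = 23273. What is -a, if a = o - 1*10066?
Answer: 7230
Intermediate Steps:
o = 2836 (o = 23273 - 1*20437 = 23273 - 20437 = 2836)
a = -7230 (a = 2836 - 1*10066 = 2836 - 10066 = -7230)
-a = -1*(-7230) = 7230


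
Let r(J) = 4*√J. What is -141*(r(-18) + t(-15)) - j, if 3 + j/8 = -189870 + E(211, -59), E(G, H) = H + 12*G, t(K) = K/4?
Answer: 5998915/4 - 1692*I*√2 ≈ 1.4997e+6 - 2392.8*I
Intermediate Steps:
t(K) = K/4 (t(K) = K*(¼) = K/4)
j = -1499200 (j = -24 + 8*(-189870 + (-59 + 12*211)) = -24 + 8*(-189870 + (-59 + 2532)) = -24 + 8*(-189870 + 2473) = -24 + 8*(-187397) = -24 - 1499176 = -1499200)
-141*(r(-18) + t(-15)) - j = -141*(4*√(-18) + (¼)*(-15)) - 1*(-1499200) = -141*(4*(3*I*√2) - 15/4) + 1499200 = -141*(12*I*√2 - 15/4) + 1499200 = -141*(-15/4 + 12*I*√2) + 1499200 = (2115/4 - 1692*I*√2) + 1499200 = 5998915/4 - 1692*I*√2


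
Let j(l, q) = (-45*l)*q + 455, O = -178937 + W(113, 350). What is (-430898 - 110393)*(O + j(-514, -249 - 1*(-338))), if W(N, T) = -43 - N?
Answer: -1017590272212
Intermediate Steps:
O = -179093 (O = -178937 + (-43 - 1*113) = -178937 + (-43 - 113) = -178937 - 156 = -179093)
j(l, q) = 455 - 45*l*q (j(l, q) = -45*l*q + 455 = 455 - 45*l*q)
(-430898 - 110393)*(O + j(-514, -249 - 1*(-338))) = (-430898 - 110393)*(-179093 + (455 - 45*(-514)*(-249 - 1*(-338)))) = -541291*(-179093 + (455 - 45*(-514)*(-249 + 338))) = -541291*(-179093 + (455 - 45*(-514)*89)) = -541291*(-179093 + (455 + 2058570)) = -541291*(-179093 + 2059025) = -541291*1879932 = -1017590272212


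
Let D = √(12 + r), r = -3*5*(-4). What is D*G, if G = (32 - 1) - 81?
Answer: -300*√2 ≈ -424.26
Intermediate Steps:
r = 60 (r = -15*(-4) = 60)
D = 6*√2 (D = √(12 + 60) = √72 = 6*√2 ≈ 8.4853)
G = -50 (G = 31 - 81 = -50)
D*G = (6*√2)*(-50) = -300*√2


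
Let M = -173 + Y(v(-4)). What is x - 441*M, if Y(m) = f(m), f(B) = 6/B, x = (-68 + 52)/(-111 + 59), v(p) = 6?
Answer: 986080/13 ≈ 75852.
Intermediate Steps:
x = 4/13 (x = -16/(-52) = -16*(-1/52) = 4/13 ≈ 0.30769)
Y(m) = 6/m
M = -172 (M = -173 + 6/6 = -173 + 6*(⅙) = -173 + 1 = -172)
x - 441*M = 4/13 - 441*(-172) = 4/13 + 75852 = 986080/13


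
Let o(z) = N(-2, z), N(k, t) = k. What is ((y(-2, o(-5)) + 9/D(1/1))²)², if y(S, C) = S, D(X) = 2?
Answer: 625/16 ≈ 39.063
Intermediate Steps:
o(z) = -2
((y(-2, o(-5)) + 9/D(1/1))²)² = ((-2 + 9/2)²)² = ((5/2)²)² = (25/4)² = 625/16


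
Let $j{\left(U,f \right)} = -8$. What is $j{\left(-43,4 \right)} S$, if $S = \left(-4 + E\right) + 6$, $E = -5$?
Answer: $24$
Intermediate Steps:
$S = -3$ ($S = \left(-4 - 5\right) + 6 = -9 + 6 = -3$)
$j{\left(-43,4 \right)} S = \left(-8\right) \left(-3\right) = 24$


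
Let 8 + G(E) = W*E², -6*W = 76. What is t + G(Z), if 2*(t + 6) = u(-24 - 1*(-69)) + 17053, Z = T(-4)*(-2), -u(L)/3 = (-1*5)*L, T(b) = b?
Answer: 24118/3 ≈ 8039.3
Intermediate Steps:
u(L) = 15*L (u(L) = -3*(-1*5)*L = -(-15)*L = 15*L)
W = -38/3 (W = -⅙*76 = -38/3 ≈ -12.667)
Z = 8 (Z = -4*(-2) = 8)
G(E) = -8 - 38*E²/3
t = 8858 (t = -6 + (15*(-24 - 1*(-69)) + 17053)/2 = -6 + (15*(-24 + 69) + 17053)/2 = -6 + (15*45 + 17053)/2 = -6 + (675 + 17053)/2 = -6 + (½)*17728 = -6 + 8864 = 8858)
t + G(Z) = 8858 + (-8 - 38/3*8²) = 8858 + (-8 - 38/3*64) = 8858 + (-8 - 2432/3) = 8858 - 2456/3 = 24118/3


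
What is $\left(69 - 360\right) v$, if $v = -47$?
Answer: $13677$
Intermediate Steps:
$\left(69 - 360\right) v = \left(69 - 360\right) \left(-47\right) = \left(-291\right) \left(-47\right) = 13677$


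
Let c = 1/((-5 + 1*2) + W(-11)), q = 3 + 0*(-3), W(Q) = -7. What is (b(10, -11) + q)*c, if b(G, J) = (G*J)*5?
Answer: 547/10 ≈ 54.700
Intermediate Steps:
b(G, J) = 5*G*J
q = 3 (q = 3 + 0 = 3)
c = -⅒ (c = 1/((-5 + 1*2) - 7) = 1/((-5 + 2) - 7) = 1/(-3 - 7) = 1/(-10) = -⅒ ≈ -0.10000)
(b(10, -11) + q)*c = (5*10*(-11) + 3)*(-⅒) = (-550 + 3)*(-⅒) = -547*(-⅒) = 547/10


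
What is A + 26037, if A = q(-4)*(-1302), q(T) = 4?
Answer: 20829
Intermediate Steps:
A = -5208 (A = 4*(-1302) = -5208)
A + 26037 = -5208 + 26037 = 20829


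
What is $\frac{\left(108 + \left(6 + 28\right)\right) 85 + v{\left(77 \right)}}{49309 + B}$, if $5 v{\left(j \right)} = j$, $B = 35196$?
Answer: $\frac{60427}{422525} \approx 0.14301$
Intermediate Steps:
$v{\left(j \right)} = \frac{j}{5}$
$\frac{\left(108 + \left(6 + 28\right)\right) 85 + v{\left(77 \right)}}{49309 + B} = \frac{\left(108 + \left(6 + 28\right)\right) 85 + \frac{1}{5} \cdot 77}{49309 + 35196} = \frac{\left(108 + 34\right) 85 + \frac{77}{5}}{84505} = \left(142 \cdot 85 + \frac{77}{5}\right) \frac{1}{84505} = \left(12070 + \frac{77}{5}\right) \frac{1}{84505} = \frac{60427}{5} \cdot \frac{1}{84505} = \frac{60427}{422525}$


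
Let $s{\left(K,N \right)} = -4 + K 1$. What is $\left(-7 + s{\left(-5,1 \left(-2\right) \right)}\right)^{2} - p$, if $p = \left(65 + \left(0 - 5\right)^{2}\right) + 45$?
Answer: $121$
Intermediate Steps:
$s{\left(K,N \right)} = -4 + K$
$p = 135$ ($p = \left(65 + \left(-5\right)^{2}\right) + 45 = \left(65 + 25\right) + 45 = 90 + 45 = 135$)
$\left(-7 + s{\left(-5,1 \left(-2\right) \right)}\right)^{2} - p = \left(-7 - 9\right)^{2} - 135 = \left(-16\right)^{2} - 135 = 256 - 135 = 121$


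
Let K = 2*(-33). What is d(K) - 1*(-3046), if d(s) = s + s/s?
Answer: 2981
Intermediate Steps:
K = -66
d(s) = 1 + s (d(s) = s + 1 = 1 + s)
d(K) - 1*(-3046) = (1 - 66) - 1*(-3046) = -65 + 3046 = 2981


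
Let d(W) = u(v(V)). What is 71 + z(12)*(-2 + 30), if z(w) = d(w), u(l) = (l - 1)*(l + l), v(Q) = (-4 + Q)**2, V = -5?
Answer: 362951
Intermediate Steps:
u(l) = 2*l*(-1 + l) (u(l) = (-1 + l)*(2*l) = 2*l*(-1 + l))
d(W) = 12960 (d(W) = 2*(-4 - 5)**2*(-1 + (-4 - 5)**2) = 2*(-9)**2*(-1 + (-9)**2) = 2*81*(-1 + 81) = 2*81*80 = 12960)
z(w) = 12960
71 + z(12)*(-2 + 30) = 71 + 12960*(-2 + 30) = 71 + 12960*28 = 71 + 362880 = 362951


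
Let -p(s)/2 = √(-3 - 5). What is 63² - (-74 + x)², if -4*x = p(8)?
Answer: -1505 + 148*I*√2 ≈ -1505.0 + 209.3*I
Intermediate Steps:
p(s) = -4*I*√2 (p(s) = -2*√(-3 - 5) = -4*I*√2)
x = I*√2 (x = -(-1)*I*√2 = I*√2 ≈ 1.4142*I)
63² - (-74 + x)² = 63² - (-74 + I*√2)² = 3969 - (-74 + I*√2)²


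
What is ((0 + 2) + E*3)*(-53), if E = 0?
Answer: -106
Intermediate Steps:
((0 + 2) + E*3)*(-53) = ((0 + 2) + 0*3)*(-53) = (2 + 0)*(-53) = 2*(-53) = -106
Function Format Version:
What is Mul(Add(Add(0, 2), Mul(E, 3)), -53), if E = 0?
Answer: -106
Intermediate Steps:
Mul(Add(Add(0, 2), Mul(E, 3)), -53) = Mul(Add(Add(0, 2), Mul(0, 3)), -53) = Mul(Add(2, 0), -53) = Mul(2, -53) = -106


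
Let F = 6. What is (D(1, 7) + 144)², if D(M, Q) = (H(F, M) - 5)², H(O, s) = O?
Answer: 21025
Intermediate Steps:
D(M, Q) = 1 (D(M, Q) = (6 - 5)² = 1² = 1)
(D(1, 7) + 144)² = (1 + 144)² = 145² = 21025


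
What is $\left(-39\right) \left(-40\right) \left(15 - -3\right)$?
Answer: $28080$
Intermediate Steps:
$\left(-39\right) \left(-40\right) \left(15 - -3\right) = 1560 \left(15 + 3\right) = 1560 \cdot 18 = 28080$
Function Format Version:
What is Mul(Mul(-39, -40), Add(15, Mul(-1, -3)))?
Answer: 28080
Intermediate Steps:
Mul(Mul(-39, -40), Add(15, Mul(-1, -3))) = Mul(1560, Add(15, 3)) = Mul(1560, 18) = 28080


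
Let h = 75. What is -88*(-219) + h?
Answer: 19347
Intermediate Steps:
-88*(-219) + h = -88*(-219) + 75 = 19272 + 75 = 19347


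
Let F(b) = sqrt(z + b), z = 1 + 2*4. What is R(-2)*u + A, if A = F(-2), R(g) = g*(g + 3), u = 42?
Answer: -84 + sqrt(7) ≈ -81.354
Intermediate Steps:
z = 9 (z = 1 + 8 = 9)
R(g) = g*(3 + g)
F(b) = sqrt(9 + b)
A = sqrt(7) (A = sqrt(9 - 2) = sqrt(7) ≈ 2.6458)
R(-2)*u + A = -2*(3 - 2)*42 + sqrt(7) = -2*1*42 + sqrt(7) = -2*42 + sqrt(7) = -84 + sqrt(7)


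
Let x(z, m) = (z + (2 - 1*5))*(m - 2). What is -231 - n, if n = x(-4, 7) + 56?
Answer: -252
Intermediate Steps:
x(z, m) = (-3 + z)*(-2 + m) (x(z, m) = (z + (2 - 5))*(-2 + m) = (z - 3)*(-2 + m) = (-3 + z)*(-2 + m))
n = 21 (n = (6 - 3*7 - 2*(-4) + 7*(-4)) + 56 = (6 - 21 + 8 - 28) + 56 = -35 + 56 = 21)
-231 - n = -231 - 1*21 = -231 - 21 = -252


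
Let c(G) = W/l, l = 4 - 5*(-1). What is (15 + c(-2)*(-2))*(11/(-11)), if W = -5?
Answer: -145/9 ≈ -16.111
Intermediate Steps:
l = 9 (l = 4 + 5 = 9)
c(G) = -5/9
(15 + c(-2)*(-2))*(11/(-11)) = (15 - 5/9*(-2))*(11/(-11)) = (15 + 10/9)*(11*(-1/11)) = (145/9)*(-1) = -145/9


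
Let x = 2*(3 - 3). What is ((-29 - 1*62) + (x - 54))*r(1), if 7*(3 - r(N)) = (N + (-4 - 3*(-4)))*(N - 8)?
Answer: -1740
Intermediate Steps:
x = 0 (x = 2*0 = 0)
r(N) = 3 - (-8 + N)*(8 + N)/7 (r(N) = 3 - (N + (-4 - 3*(-4)))*(N - 8)/7 = 3 - (N + (-4 + 12))*(-8 + N)/7 = 3 - (N + 8)*(-8 + N)/7 = 3 - (8 + N)*(-8 + N)/7 = 3 - (-8 + N)*(8 + N)/7)
((-29 - 1*62) + (x - 54))*r(1) = ((-29 - 1*62) + (0 - 54))*(85/7 - ⅐*1²) = ((-29 - 62) - 54)*(85/7 - ⅐*1) = (-91 - 54)*(85/7 - ⅐) = -145*12 = -1740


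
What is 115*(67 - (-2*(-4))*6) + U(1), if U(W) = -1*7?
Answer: 2178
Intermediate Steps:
U(W) = -7
115*(67 - (-2*(-4))*6) + U(1) = 115*(67 - (-2*(-4))*6) - 7 = 115*(67 - 8*6) - 7 = 115*(67 - 1*48) - 7 = 115*(67 - 48) - 7 = 115*19 - 7 = 2185 - 7 = 2178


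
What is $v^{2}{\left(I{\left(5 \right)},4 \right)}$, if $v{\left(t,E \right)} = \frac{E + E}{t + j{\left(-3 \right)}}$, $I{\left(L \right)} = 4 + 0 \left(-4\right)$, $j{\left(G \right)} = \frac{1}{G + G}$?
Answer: $\frac{2304}{529} \approx 4.3554$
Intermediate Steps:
$j{\left(G \right)} = \frac{1}{2 G}$
$I{\left(L \right)} = 4$ ($I{\left(L \right)} = 4 + 0 = 4$)
$v{\left(t,E \right)} = \frac{2 E}{- \frac{1}{6} + t}$ ($v{\left(t,E \right)} = \frac{E + E}{t + \frac{1}{2 \left(-3\right)}} = \frac{2 E}{t + \frac{1}{2} \left(- \frac{1}{3}\right)} = \frac{2 E}{t - \frac{1}{6}} = \frac{2 E}{- \frac{1}{6} + t}$)
$v^{2}{\left(I{\left(5 \right)},4 \right)} = \left(12 \cdot 4 \frac{1}{-1 + 6 \cdot 4}\right)^{2} = \left(12 \cdot 4 \frac{1}{-1 + 24}\right)^{2} = \left(12 \cdot 4 \cdot \frac{1}{23}\right)^{2} = \left(\frac{48}{23}\right)^{2} = \frac{2304}{529}$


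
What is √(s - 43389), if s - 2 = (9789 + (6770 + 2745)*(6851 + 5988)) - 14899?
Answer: 2*√30528647 ≈ 11051.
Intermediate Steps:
s = 122157977 (s = 2 + ((9789 + (6770 + 2745)*(6851 + 5988)) - 14899) = 2 + ((9789 + 9515*12839) - 14899) = 2 + ((9789 + 122163085) - 14899) = 2 + (122172874 - 14899) = 2 + 122157975 = 122157977)
√(s - 43389) = √(122157977 - 43389) = √122114588 = 2*√30528647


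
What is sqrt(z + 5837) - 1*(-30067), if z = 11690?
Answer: 30067 + sqrt(17527) ≈ 30199.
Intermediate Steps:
sqrt(z + 5837) - 1*(-30067) = sqrt(11690 + 5837) - 1*(-30067) = sqrt(17527) + 30067 = 30067 + sqrt(17527)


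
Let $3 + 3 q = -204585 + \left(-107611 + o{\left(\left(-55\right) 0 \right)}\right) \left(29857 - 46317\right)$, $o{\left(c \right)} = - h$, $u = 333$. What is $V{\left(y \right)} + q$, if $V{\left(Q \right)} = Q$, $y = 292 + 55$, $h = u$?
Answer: $\frac{1776554693}{3} \approx 5.9219 \cdot 10^{8}$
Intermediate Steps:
$h = 333$
$o{\left(c \right)} = -333$ ($o{\left(c \right)} = \left(-1\right) 333 = -333$)
$y = 347$
$q = \frac{1776553652}{3}$ ($q = -1 + \frac{-204585 + \left(-107611 - 333\right) \left(29857 - 46317\right)}{3} = -1 + \frac{-204585 - -1776758240}{3} = -1 + \frac{-204585 + 1776758240}{3} = -1 + \frac{1}{3} \cdot 1776553655 = -1 + \frac{1776553655}{3} = \frac{1776553652}{3} \approx 5.9218 \cdot 10^{8}$)
$V{\left(y \right)} + q = 347 + \frac{1776553652}{3} = \frac{1776554693}{3}$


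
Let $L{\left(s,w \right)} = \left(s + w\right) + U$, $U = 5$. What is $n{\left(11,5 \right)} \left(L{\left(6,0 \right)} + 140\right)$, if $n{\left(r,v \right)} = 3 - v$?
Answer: $-302$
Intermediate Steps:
$L{\left(s,w \right)} = 5 + s + w$ ($L{\left(s,w \right)} = \left(s + w\right) + 5 = 5 + s + w$)
$n{\left(11,5 \right)} \left(L{\left(6,0 \right)} + 140\right) = \left(3 - 5\right) \left(\left(5 + 6 + 0\right) + 140\right) = \left(3 - 5\right) \left(11 + 140\right) = \left(-2\right) 151 = -302$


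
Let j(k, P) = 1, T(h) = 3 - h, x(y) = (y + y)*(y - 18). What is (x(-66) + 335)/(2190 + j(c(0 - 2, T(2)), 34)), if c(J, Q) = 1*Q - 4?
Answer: 11423/2191 ≈ 5.2136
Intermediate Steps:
x(y) = 2*y*(-18 + y) (x(y) = (2*y)*(-18 + y) = 2*y*(-18 + y))
c(J, Q) = -4 + Q (c(J, Q) = Q - 4 = -4 + Q)
(x(-66) + 335)/(2190 + j(c(0 - 2, T(2)), 34)) = (2*(-66)*(-18 - 66) + 335)/(2190 + 1) = (2*(-66)*(-84) + 335)/2191 = (11088 + 335)*(1/2191) = 11423*(1/2191) = 11423/2191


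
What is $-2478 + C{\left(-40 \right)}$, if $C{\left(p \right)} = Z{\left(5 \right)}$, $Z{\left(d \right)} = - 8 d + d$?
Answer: $-2513$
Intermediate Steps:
$Z{\left(d \right)} = - 7 d$
$C{\left(p \right)} = -35$ ($C{\left(p \right)} = \left(-7\right) 5 = -35$)
$-2478 + C{\left(-40 \right)} = -2478 - 35 = -2513$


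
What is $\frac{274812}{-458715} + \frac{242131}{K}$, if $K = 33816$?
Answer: $\frac{33925359691}{5170635480} \approx 6.5612$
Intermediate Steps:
$\frac{274812}{-458715} + \frac{242131}{K} = \frac{274812}{-458715} + \frac{242131}{33816} = 274812 \left(- \frac{1}{458715}\right) + 242131 \cdot \frac{1}{33816} = - \frac{91604}{152905} + \frac{242131}{33816} = \frac{33925359691}{5170635480}$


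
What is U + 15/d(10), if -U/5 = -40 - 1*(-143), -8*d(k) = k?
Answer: -527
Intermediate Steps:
d(k) = -k/8
U = -515 (U = -5*(-40 - 1*(-143)) = -5*(-40 + 143) = -5*103 = -515)
U + 15/d(10) = -515 + 15/((-⅛*10)) = -515 + 15/(-5/4) = -515 + 15*(-⅘) = -515 - 12 = -527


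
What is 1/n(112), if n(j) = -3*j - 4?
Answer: -1/340 ≈ -0.0029412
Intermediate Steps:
n(j) = -4 - 3*j
1/n(112) = 1/(-4 - 3*112) = 1/(-4 - 336) = 1/(-340) = -1/340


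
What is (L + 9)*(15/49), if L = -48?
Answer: -585/49 ≈ -11.939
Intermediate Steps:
(L + 9)*(15/49) = (-48 + 9)*(15/49) = -585/49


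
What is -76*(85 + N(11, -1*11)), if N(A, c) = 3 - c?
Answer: -7524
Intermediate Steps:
-76*(85 + N(11, -1*11)) = -76*(85 + (3 - (-1)*11)) = -76*(85 + (3 - 1*(-11))) = -76*(85 + (3 + 11)) = -76*(85 + 14) = -76*99 = -7524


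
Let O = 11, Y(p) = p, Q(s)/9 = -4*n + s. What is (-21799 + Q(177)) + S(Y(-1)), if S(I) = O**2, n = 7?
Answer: -20337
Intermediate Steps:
Q(s) = -252 + 9*s (Q(s) = 9*(-4*7 + s) = 9*(-28 + s) = -252 + 9*s)
S(I) = 121 (S(I) = 11**2 = 121)
(-21799 + Q(177)) + S(Y(-1)) = (-21799 + (-252 + 9*177)) + 121 = (-21799 + (-252 + 1593)) + 121 = (-21799 + 1341) + 121 = -20458 + 121 = -20337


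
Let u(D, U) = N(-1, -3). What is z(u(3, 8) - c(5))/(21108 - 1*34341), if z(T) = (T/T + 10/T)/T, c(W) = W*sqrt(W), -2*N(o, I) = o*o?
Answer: -21038/3295030233 + 980*sqrt(5)/299548203 ≈ 9.3074e-7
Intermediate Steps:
N(o, I) = -o**2/2 (N(o, I) = -o*o/2 = -o**2/2)
u(D, U) = -1/2 (u(D, U) = -1/2*(-1)**2 = -1/2*1 = -1/2)
c(W) = W**(3/2)
z(T) = (1 + 10/T)/T
z(u(3, 8) - c(5))/(21108 - 1*34341) = ((10 + (-1/2 - 5**(3/2)))/(-1/2 - 5**(3/2))**2)/(21108 - 1*34341) = ((10 + (-1/2 - 5*sqrt(5)))/(-1/2 - 5*sqrt(5))**2)/(21108 - 34341) = ((10 + (-1/2 - 5*sqrt(5)))/(-1/2 - 5*sqrt(5))**2)/(-13233) = ((19/2 - 5*sqrt(5))/(-1/2 - 5*sqrt(5))**2)*(-1/13233) = -(19/2 - 5*sqrt(5))/(13233*(-1/2 - 5*sqrt(5))**2)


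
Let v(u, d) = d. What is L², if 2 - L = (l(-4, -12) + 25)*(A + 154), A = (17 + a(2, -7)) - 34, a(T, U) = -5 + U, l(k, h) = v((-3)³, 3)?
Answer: 12236004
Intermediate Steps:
l(k, h) = 3
A = -29 (A = (17 + (-5 - 7)) - 34 = (17 - 12) - 34 = 5 - 34 = -29)
L = -3498 (L = 2 - (3 + 25)*(-29 + 154) = 2 - 28*125 = 2 - 1*3500 = 2 - 3500 = -3498)
L² = (-3498)² = 12236004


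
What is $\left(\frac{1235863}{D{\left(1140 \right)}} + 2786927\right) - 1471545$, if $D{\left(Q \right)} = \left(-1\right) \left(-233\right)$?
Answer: $\frac{307719869}{233} \approx 1.3207 \cdot 10^{6}$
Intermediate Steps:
$D{\left(Q \right)} = 233$
$\left(\frac{1235863}{D{\left(1140 \right)}} + 2786927\right) - 1471545 = \left(\frac{1235863}{233} + 2786927\right) - 1471545 = \frac{650589854}{233} - 1471545 = \frac{307719869}{233}$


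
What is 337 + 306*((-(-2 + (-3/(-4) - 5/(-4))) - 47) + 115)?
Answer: 21145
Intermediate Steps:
337 + 306*((-(-2 + (-3/(-4) - 5/(-4))) - 47) + 115) = 337 + 306*((-(-2 + (-3*(-1/4) - 5*(-1/4))) - 47) + 115) = 337 + 306*((-(-2 + (3/4 + 5/4)) - 47) + 115) = 337 + 306*((-(-2 + 2) - 47) + 115) = 337 + 306*((-1*0 - 47) + 115) = 337 + 306*((0 - 47) + 115) = 337 + 306*(-47 + 115) = 337 + 306*68 = 337 + 20808 = 21145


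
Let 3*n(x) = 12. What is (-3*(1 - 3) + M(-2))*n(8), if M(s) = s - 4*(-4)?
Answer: 80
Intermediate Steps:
M(s) = 16 + s (M(s) = s + 16 = 16 + s)
n(x) = 4 (n(x) = (1/3)*12 = 4)
(-3*(1 - 3) + M(-2))*n(8) = (-3*(1 - 3) + (16 - 2))*4 = (-3*(-2) + 14)*4 = (6 + 14)*4 = 20*4 = 80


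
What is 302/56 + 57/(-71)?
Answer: 9125/1988 ≈ 4.5900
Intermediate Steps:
302/56 + 57/(-71) = 302*(1/56) + 57*(-1/71) = 151/28 - 57/71 = 9125/1988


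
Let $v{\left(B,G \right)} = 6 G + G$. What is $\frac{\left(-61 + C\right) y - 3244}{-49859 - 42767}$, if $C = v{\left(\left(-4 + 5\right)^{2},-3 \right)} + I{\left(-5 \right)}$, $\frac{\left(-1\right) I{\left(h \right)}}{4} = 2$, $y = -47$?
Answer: $- \frac{17}{1597} \approx -0.010645$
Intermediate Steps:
$I{\left(h \right)} = -8$ ($I{\left(h \right)} = \left(-4\right) 2 = -8$)
$v{\left(B,G \right)} = 7 G$
$C = -29$ ($C = 7 \left(-3\right) - 8 = -21 - 8 = -29$)
$\frac{\left(-61 + C\right) y - 3244}{-49859 - 42767} = \frac{\left(-61 - 29\right) \left(-47\right) - 3244}{-49859 - 42767} = \frac{\left(-90\right) \left(-47\right) - 3244}{-92626} = \left(4230 - 3244\right) \left(- \frac{1}{92626}\right) = 986 \left(- \frac{1}{92626}\right) = - \frac{17}{1597}$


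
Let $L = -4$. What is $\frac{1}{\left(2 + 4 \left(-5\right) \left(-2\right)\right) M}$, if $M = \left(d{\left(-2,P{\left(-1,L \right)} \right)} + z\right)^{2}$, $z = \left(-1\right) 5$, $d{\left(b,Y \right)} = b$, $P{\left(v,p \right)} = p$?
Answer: $\frac{1}{2058} \approx 0.00048591$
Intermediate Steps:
$z = -5$
$M = 49$ ($M = \left(-2 - 5\right)^{2} = \left(-7\right)^{2} = 49$)
$\frac{1}{\left(2 + 4 \left(-5\right) \left(-2\right)\right) M} = \frac{1}{\left(2 + 4 \left(-5\right) \left(-2\right)\right) 49} = \frac{1}{\left(2 - -40\right) 49} = \frac{1}{\left(2 + 40\right) 49} = \frac{1}{42 \cdot 49} = \frac{1}{2058}$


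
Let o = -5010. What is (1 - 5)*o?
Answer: 20040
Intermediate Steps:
(1 - 5)*o = (1 - 5)*(-5010) = -4*(-5010) = 20040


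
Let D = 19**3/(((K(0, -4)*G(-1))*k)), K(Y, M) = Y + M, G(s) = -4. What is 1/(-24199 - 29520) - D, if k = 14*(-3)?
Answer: 368457949/36099168 ≈ 10.207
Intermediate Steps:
K(Y, M) = M + Y
k = -42
D = -6859/672 (D = 19**3/((((-4 + 0)*(-4))*(-42))) = 6859/((-4*(-4)*(-42))) = 6859/((16*(-42))) = 6859/(-672) = 6859*(-1/672) = -6859/672 ≈ -10.207)
1/(-24199 - 29520) - D = 1/(-24199 - 29520) - 1*(-6859/672) = 1/(-53719) + 6859/672 = -1/53719 + 6859/672 = 368457949/36099168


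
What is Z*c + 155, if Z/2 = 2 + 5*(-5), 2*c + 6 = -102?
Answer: 2639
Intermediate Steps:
c = -54 (c = -3 + (½)*(-102) = -3 - 51 = -54)
Z = -46 (Z = 2*(2 + 5*(-5)) = 2*(2 - 25) = 2*(-23) = -46)
Z*c + 155 = -46*(-54) + 155 = 2484 + 155 = 2639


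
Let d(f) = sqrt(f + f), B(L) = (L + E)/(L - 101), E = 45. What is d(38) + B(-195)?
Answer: 75/148 + 2*sqrt(19) ≈ 9.2245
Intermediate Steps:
B(L) = (45 + L)/(-101 + L) (B(L) = (L + 45)/(L - 101) = (45 + L)/(-101 + L))
d(f) = sqrt(2)*sqrt(f) (d(f) = sqrt(2*f) = sqrt(2)*sqrt(f))
d(38) + B(-195) = sqrt(2)*sqrt(38) + (45 - 195)/(-101 - 195) = 2*sqrt(19) - 150/(-296) = 2*sqrt(19) - 1/296*(-150) = 2*sqrt(19) + 75/148 = 75/148 + 2*sqrt(19)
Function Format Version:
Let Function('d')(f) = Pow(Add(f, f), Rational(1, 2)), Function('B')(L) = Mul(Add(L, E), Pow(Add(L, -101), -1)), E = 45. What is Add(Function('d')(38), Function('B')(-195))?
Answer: Add(Rational(75, 148), Mul(2, Pow(19, Rational(1, 2)))) ≈ 9.2245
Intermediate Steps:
Function('B')(L) = Mul(Pow(Add(-101, L), -1), Add(45, L)) (Function('B')(L) = Mul(Add(L, 45), Pow(Add(L, -101), -1)) = Mul(Add(45, L), Pow(Add(-101, L), -1)) = Mul(Pow(Add(-101, L), -1), Add(45, L)))
Function('d')(f) = Mul(Pow(2, Rational(1, 2)), Pow(f, Rational(1, 2))) (Function('d')(f) = Pow(Mul(2, f), Rational(1, 2)) = Mul(Pow(2, Rational(1, 2)), Pow(f, Rational(1, 2))))
Add(Function('d')(38), Function('B')(-195)) = Add(Mul(Pow(2, Rational(1, 2)), Pow(38, Rational(1, 2))), Mul(Pow(Add(-101, -195), -1), Add(45, -195))) = Add(Mul(2, Pow(19, Rational(1, 2))), Mul(Pow(-296, -1), -150)) = Add(Mul(2, Pow(19, Rational(1, 2))), Mul(Rational(-1, 296), -150)) = Add(Mul(2, Pow(19, Rational(1, 2))), Rational(75, 148)) = Add(Rational(75, 148), Mul(2, Pow(19, Rational(1, 2))))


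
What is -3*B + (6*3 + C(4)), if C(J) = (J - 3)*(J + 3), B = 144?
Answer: -407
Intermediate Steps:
C(J) = (-3 + J)*(3 + J)
-3*B + (6*3 + C(4)) = -3*144 + (6*3 + (-9 + 4**2)) = -432 + (18 + (-9 + 16)) = -432 + (18 + 7) = -432 + 25 = -407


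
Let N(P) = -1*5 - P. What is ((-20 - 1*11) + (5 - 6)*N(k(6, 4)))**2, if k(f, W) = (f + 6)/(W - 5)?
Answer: 1444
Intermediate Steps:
k(f, W) = (6 + f)/(-5 + W)
N(P) = -5 - P
((-20 - 1*11) + (5 - 6)*N(k(6, 4)))**2 = ((-20 - 1*11) + (5 - 6)*(-5 - (6 + 6)/(-5 + 4)))**2 = ((-20 - 11) - (-5 - 12/(-1)))**2 = (-31 - (-5 - (-1)*12))**2 = (-31 - (-5 - 1*(-12)))**2 = (-31 - (-5 + 12))**2 = (-31 - 1*7)**2 = (-31 - 7)**2 = (-38)**2 = 1444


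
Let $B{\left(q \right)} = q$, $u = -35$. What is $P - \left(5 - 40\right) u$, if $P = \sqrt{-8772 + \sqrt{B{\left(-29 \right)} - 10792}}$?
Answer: $-1225 + \sqrt{-8772 + i \sqrt{10821}} \approx -1224.4 + 93.661 i$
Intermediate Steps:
$P = \sqrt{-8772 + i \sqrt{10821}}$ ($P = \sqrt{-8772 + \sqrt{-29 - 10792}} = \sqrt{-8772 + \sqrt{-10821}} = \sqrt{-8772 + i \sqrt{10821}} \approx 0.5553 + 93.661 i$)
$P - \left(5 - 40\right) u = \sqrt{-8772 + i \sqrt{10821}} - \left(5 - 40\right) \left(-35\right) = \sqrt{-8772 + i \sqrt{10821}} - \left(-35\right) \left(-35\right) = \sqrt{-8772 + i \sqrt{10821}} - 1225 = -1225 + \sqrt{-8772 + i \sqrt{10821}}$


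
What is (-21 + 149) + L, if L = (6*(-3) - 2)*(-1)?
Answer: 148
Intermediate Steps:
L = 20 (L = (-18 - 2)*(-1) = -20*(-1) = 20)
(-21 + 149) + L = (-21 + 149) + 20 = 128 + 20 = 148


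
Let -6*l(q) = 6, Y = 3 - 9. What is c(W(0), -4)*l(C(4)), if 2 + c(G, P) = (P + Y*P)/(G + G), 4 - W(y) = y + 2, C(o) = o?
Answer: -3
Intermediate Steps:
Y = -6
l(q) = -1 (l(q) = -1/6*6 = -1)
W(y) = 2 - y (W(y) = 4 - (y + 2) = 4 - (2 + y) = 4 + (-2 - y) = 2 - y)
c(G, P) = -2 - 5*P/(2*G) (c(G, P) = -2 + (P - 6*P)/(G + G) = -2 + (-5*P)/((2*G)) = -2 + (-5*P)*(1/(2*G)) = -2 - 5*P/(2*G))
c(W(0), -4)*l(C(4)) = (-2 - 5/2*(-4)/(2 - 1*0))*(-1) = (-2 - 5/2*(-4)/(2 + 0))*(-1) = (-2 - 5/2*(-4)/2)*(-1) = (-2 - 5/2*(-4)*1/2)*(-1) = (-2 + 5)*(-1) = 3*(-1) = -3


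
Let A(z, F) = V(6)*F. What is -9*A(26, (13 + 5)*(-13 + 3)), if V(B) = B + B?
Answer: 19440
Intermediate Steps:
V(B) = 2*B
A(z, F) = 12*F (A(z, F) = (2*6)*F = 12*F)
-9*A(26, (13 + 5)*(-13 + 3)) = -108*(13 + 5)*(-13 + 3) = -108*18*(-10) = -108*(-180) = -9*(-2160) = 19440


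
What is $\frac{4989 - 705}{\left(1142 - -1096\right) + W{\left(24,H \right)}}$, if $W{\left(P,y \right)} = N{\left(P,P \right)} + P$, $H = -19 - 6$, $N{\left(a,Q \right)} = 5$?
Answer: $\frac{4284}{2267} \approx 1.8897$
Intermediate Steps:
$H = -25$ ($H = -19 - 6 = -25$)
$W{\left(P,y \right)} = 5 + P$
$\frac{4989 - 705}{\left(1142 - -1096\right) + W{\left(24,H \right)}} = \frac{4989 - 705}{\left(1142 - -1096\right) + \left(5 + 24\right)} = \frac{4284}{\left(1142 + 1096\right) + 29} = \frac{4284}{2238 + 29} = \frac{4284}{2267}$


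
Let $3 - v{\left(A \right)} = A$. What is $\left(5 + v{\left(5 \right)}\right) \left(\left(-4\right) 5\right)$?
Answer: $-60$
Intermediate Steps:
$v{\left(A \right)} = 3 - A$
$\left(5 + v{\left(5 \right)}\right) \left(\left(-4\right) 5\right) = \left(5 + \left(3 - 5\right)\right) \left(\left(-4\right) 5\right) = \left(5 + \left(3 - 5\right)\right) \left(-20\right) = \left(5 - 2\right) \left(-20\right) = 3 \left(-20\right) = -60$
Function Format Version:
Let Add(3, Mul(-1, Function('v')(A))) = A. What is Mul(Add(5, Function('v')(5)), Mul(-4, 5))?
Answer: -60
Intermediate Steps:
Function('v')(A) = Add(3, Mul(-1, A))
Mul(Add(5, Function('v')(5)), Mul(-4, 5)) = Mul(Add(5, Add(3, Mul(-1, 5))), Mul(-4, 5)) = Mul(Add(5, Add(3, -5)), -20) = Mul(Add(5, -2), -20) = Mul(3, -20) = -60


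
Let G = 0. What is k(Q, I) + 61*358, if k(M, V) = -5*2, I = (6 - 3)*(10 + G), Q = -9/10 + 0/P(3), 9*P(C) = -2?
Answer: 21828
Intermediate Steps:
P(C) = -2/9 (P(C) = (⅑)*(-2) = -2/9)
Q = -9/10 (Q = -9/10 + 0/(-2/9) = -9*⅒ + 0*(-9/2) = -9/10 + 0 = -9/10 ≈ -0.90000)
I = 30 (I = (6 - 3)*(10 + 0) = 3*10 = 30)
k(M, V) = -10
k(Q, I) + 61*358 = -10 + 61*358 = -10 + 21838 = 21828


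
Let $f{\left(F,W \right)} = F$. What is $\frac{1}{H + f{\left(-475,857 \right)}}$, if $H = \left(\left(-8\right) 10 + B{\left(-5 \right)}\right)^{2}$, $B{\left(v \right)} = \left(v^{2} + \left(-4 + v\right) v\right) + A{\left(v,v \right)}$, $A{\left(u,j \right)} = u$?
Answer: $- \frac{1}{250} \approx -0.004$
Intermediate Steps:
$B{\left(v \right)} = v + v^{2} + v \left(-4 + v\right)$ ($B{\left(v \right)} = \left(v^{2} + \left(-4 + v\right) v\right) + v = \left(v^{2} + v \left(-4 + v\right)\right) + v = v + v^{2} + v \left(-4 + v\right)$)
$H = 225$ ($H = \left(\left(-8\right) 10 - 5 \left(-3 + 2 \left(-5\right)\right)\right)^{2} = \left(-80 - 5 \left(-3 - 10\right)\right)^{2} = \left(-80 - -65\right)^{2} = \left(-80 + 65\right)^{2} = \left(-15\right)^{2} = 225$)
$\frac{1}{H + f{\left(-475,857 \right)}} = \frac{1}{225 - 475} = \frac{1}{-250} = - \frac{1}{250}$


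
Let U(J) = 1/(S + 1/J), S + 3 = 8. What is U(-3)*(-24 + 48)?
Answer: 36/7 ≈ 5.1429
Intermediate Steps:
S = 5 (S = -3 + 8 = 5)
U(J) = 1/(5 + 1/J)
U(-3)*(-24 + 48) = (-3/(1 + 5*(-3)))*(-24 + 48) = -3/(1 - 15)*24 = -3/(-14)*24 = -3*(-1/14)*24 = (3/14)*24 = 36/7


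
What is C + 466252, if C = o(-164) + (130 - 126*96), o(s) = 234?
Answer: 454520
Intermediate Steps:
C = -11732 (C = 234 + (130 - 126*96) = 234 + (130 - 12096) = 234 - 11966 = -11732)
C + 466252 = -11732 + 466252 = 454520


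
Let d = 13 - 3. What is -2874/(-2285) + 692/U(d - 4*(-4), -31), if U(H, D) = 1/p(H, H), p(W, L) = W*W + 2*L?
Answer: 1151131034/2285 ≈ 5.0378e+5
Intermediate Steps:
d = 10
p(W, L) = W² + 2*L
U(H, D) = 1/(H² + 2*H)
-2874/(-2285) + 692/U(d - 4*(-4), -31) = -2874/(-2285) + 692/((1/((10 - 4*(-4))*(2 + (10 - 4*(-4)))))) = -2874*(-1/2285) + 692/((1/((10 - 1*(-16))*(2 + (10 - 1*(-16)))))) = 2874/2285 + 692/((1/((10 + 16)*(2 + (10 + 16))))) = 2874/2285 + 692/((1/(26*(2 + 26)))) = 2874/2285 + 692/(((1/26)/28)) = 2874/2285 + 692/(((1/26)*(1/28))) = 2874/2285 + 692/(1/728) = 2874/2285 + 692*728 = 2874/2285 + 503776 = 1151131034/2285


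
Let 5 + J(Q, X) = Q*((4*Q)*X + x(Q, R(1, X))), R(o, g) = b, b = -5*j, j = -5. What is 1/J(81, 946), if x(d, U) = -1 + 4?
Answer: 1/24827062 ≈ 4.0279e-8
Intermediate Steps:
b = 25 (b = -5*(-5) = 25)
R(o, g) = 25
x(d, U) = 3
J(Q, X) = -5 + Q*(3 + 4*Q*X) (J(Q, X) = -5 + Q*((4*Q)*X + 3) = -5 + Q*(4*Q*X + 3) = -5 + Q*(3 + 4*Q*X))
1/J(81, 946) = 1/(-5 + 3*81 + 4*946*81²) = 1/(-5 + 243 + 4*946*6561) = 1/(-5 + 243 + 24826824) = 1/24827062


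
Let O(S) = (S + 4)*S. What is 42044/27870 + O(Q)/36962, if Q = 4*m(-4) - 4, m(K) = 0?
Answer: 21022/13935 ≈ 1.5086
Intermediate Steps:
Q = -4 (Q = 4*0 - 4 = 0 - 4 = -4)
O(S) = S*(4 + S) (O(S) = (4 + S)*S = S*(4 + S))
42044/27870 + O(Q)/36962 = 42044/27870 - 4*(4 - 4)/36962 = 42044*(1/27870) - 4*0*(1/36962) = 21022/13935 + 0*(1/36962) = 21022/13935 + 0 = 21022/13935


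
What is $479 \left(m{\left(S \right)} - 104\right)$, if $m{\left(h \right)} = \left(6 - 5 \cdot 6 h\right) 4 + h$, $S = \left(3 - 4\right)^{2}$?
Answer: $-95321$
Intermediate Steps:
$S = 1$ ($S = \left(-1\right)^{2} = 1$)
$m{\left(h \right)} = 24 - 119 h$ ($m{\left(h \right)} = \left(6 - 30 h\right) 4 + h = \left(24 - 120 h\right) + h = 24 - 119 h$)
$479 \left(m{\left(S \right)} - 104\right) = 479 \left(\left(24 - 119\right) - 104\right) = 479 \left(-95 - 104\right) = 479 \left(-199\right) = -95321$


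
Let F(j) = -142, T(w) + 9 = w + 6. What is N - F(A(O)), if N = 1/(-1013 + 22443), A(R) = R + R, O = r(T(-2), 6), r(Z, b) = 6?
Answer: 3043061/21430 ≈ 142.00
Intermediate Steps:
T(w) = -3 + w (T(w) = -9 + (w + 6) = -9 + (6 + w) = -3 + w)
O = 6
A(R) = 2*R
N = 1/21430 ≈ 4.6664e-5
N - F(A(O)) = 1/21430 - 1*(-142) = 1/21430 + 142 = 3043061/21430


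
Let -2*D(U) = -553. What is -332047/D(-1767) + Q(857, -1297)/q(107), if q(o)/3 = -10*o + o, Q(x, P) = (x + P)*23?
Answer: -1912971206/1597617 ≈ -1197.4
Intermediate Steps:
Q(x, P) = 23*P + 23*x (Q(x, P) = (P + x)*23 = 23*P + 23*x)
D(U) = 553/2 (D(U) = -½*(-553) = 553/2)
q(o) = -27*o (q(o) = 3*(-10*o + o) = 3*(-9*o) = -27*o)
-332047/D(-1767) + Q(857, -1297)/q(107) = -332047/553/2 + (23*(-1297) + 23*857)/((-27*107)) = -332047*2/553 + (-29831 + 19711)/(-2889) = -664094/553 - 10120*(-1/2889) = -664094/553 + 10120/2889 = -1912971206/1597617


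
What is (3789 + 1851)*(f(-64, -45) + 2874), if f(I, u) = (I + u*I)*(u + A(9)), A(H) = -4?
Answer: -762020400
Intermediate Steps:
f(I, u) = (-4 + u)*(I + I*u) (f(I, u) = (I + u*I)*(u - 4) = (I + I*u)*(-4 + u) = (-4 + u)*(I + I*u))
(3789 + 1851)*(f(-64, -45) + 2874) = (3789 + 1851)*(-64*(-4 + (-45)**2 - 3*(-45)) + 2874) = 5640*(-64*(-4 + 2025 + 135) + 2874) = 5640*(-64*2156 + 2874) = 5640*(-137984 + 2874) = 5640*(-135110) = -762020400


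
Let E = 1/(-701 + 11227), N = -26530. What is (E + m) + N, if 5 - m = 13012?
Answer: -416166461/10526 ≈ -39537.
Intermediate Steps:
m = -13007 (m = 5 - 1*13012 = 5 - 13012 = -13007)
E = 1/10526 ≈ 9.5003e-5
(E + m) + N = (1/10526 - 13007) - 26530 = -136911681/10526 - 26530 = -416166461/10526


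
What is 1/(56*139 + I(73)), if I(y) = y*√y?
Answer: 7784/60201639 - 73*√73/60201639 ≈ 0.00011894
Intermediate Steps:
I(y) = y^(3/2)
1/(56*139 + I(73)) = 1/(56*139 + 73^(3/2)) = 1/(7784 + 73*√73)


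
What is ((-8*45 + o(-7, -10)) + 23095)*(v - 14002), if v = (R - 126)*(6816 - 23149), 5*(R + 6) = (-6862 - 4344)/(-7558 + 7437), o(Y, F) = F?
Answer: 5057924029740/121 ≈ 4.1801e+10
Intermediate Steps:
R = 7576/605 (R = -6 + ((-6862 - 4344)/(-7558 + 7437))/5 = -6 + (-11206/(-121))/5 = -6 + (-11206*(-1/121))/5 = -6 + (1/5)*(11206/121) = -6 + 11206/605 = 7576/605 ≈ 12.522)
v = 1121325782/605 (v = (7576/605 - 126)*(6816 - 23149) = -68654/605*(-16333) = 1121325782/605 ≈ 1.8534e+6)
((-8*45 + o(-7, -10)) + 23095)*(v - 14002) = ((-8*45 - 10) + 23095)*(1121325782/605 - 14002) = ((-360 - 10) + 23095)*(1112854572/605) = (-370 + 23095)*(1112854572/605) = 22725*(1112854572/605) = 5057924029740/121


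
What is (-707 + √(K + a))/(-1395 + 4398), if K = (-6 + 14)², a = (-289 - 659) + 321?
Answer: -101/429 + I*√563/3003 ≈ -0.23543 + 0.0079013*I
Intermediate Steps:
a = -627 (a = -948 + 321 = -627)
K = 64 (K = 8² = 64)
(-707 + √(K + a))/(-1395 + 4398) = (-707 + √(64 - 627))/(-1395 + 4398) = (-707 + √(-563))/3003 = (-707 + I*√563)*(1/3003) = -101/429 + I*√563/3003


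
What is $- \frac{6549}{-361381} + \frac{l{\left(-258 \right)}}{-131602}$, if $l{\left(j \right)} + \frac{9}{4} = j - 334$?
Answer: $\frac{4306448629}{190233849448} \approx 0.022638$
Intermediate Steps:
$l{\left(j \right)} = - \frac{1345}{4} + j$ ($l{\left(j \right)} = - \frac{9}{4} + \left(j - 334\right) = - \frac{9}{4} + \left(-334 + j\right) = - \frac{1345}{4} + j$)
$- \frac{6549}{-361381} + \frac{l{\left(-258 \right)}}{-131602} = - \frac{6549}{-361381} + \frac{- \frac{1345}{4} - 258}{-131602} = \left(-6549\right) \left(- \frac{1}{361381}\right) - - \frac{2377}{526408} = \frac{6549}{361381} + \frac{2377}{526408} = \frac{4306448629}{190233849448}$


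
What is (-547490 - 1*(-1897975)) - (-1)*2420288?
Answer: 3770773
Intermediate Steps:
(-547490 - 1*(-1897975)) - (-1)*2420288 = (-547490 + 1897975) - 1*(-2420288) = 1350485 + 2420288 = 3770773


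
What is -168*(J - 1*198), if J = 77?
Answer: 20328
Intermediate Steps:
-168*(J - 1*198) = -168*(77 - 1*198) = -168*(77 - 198) = -168*(-121) = 20328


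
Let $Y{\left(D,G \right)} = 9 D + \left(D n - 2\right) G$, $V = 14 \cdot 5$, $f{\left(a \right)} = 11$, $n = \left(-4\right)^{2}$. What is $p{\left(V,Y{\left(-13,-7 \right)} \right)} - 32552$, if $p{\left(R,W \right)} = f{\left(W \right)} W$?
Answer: $-17669$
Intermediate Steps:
$n = 16$
$V = 70$
$Y{\left(D,G \right)} = 9 D + G \left(-2 + 16 D\right)$ ($Y{\left(D,G \right)} = 9 D + \left(D 16 - 2\right) G = 9 D + \left(16 D - 2\right) G = 9 D + \left(-2 + 16 D\right) G = 9 D + G \left(-2 + 16 D\right)$)
$p{\left(R,W \right)} = 11 W$
$p{\left(V,Y{\left(-13,-7 \right)} \right)} - 32552 = 11 \left(\left(-2\right) \left(-7\right) + 9 \left(-13\right) + 16 \left(-13\right) \left(-7\right)\right) - 32552 = 11 \left(14 - 117 + 1456\right) - 32552 = 11 \cdot 1353 - 32552 = 14883 - 32552 = -17669$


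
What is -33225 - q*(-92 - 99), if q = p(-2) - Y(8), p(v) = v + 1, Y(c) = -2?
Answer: -33034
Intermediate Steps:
p(v) = 1 + v
q = 1 (q = (1 - 2) - 1*(-2) = -1 + 2 = 1)
-33225 - q*(-92 - 99) = -33225 - (-92 - 99) = -33225 - (-191) = -33225 - 1*(-191) = -33225 + 191 = -33034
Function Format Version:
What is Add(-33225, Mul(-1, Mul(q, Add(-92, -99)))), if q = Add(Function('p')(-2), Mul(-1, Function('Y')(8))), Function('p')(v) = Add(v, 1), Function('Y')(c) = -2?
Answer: -33034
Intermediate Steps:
Function('p')(v) = Add(1, v)
q = 1 (q = Add(Add(1, -2), Mul(-1, -2)) = Add(-1, 2) = 1)
Add(-33225, Mul(-1, Mul(q, Add(-92, -99)))) = Add(-33225, Mul(-1, Mul(1, Add(-92, -99)))) = Add(-33225, Mul(-1, Mul(1, -191))) = Add(-33225, Mul(-1, -191)) = Add(-33225, 191) = -33034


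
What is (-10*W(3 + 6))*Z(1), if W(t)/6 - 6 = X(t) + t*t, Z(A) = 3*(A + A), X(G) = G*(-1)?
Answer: -28080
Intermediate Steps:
X(G) = -G
Z(A) = 6*A (Z(A) = 3*(2*A) = 6*A)
W(t) = 36 - 6*t + 6*t² (W(t) = 36 + 6*(-t + t*t) = 36 + 6*(-t + t²) = 36 + 6*(t² - t) = 36 + (-6*t + 6*t²) = 36 - 6*t + 6*t²)
(-10*W(3 + 6))*Z(1) = (-10*(36 - 6*(3 + 6) + 6*(3 + 6)²))*(6*1) = -10*(36 - 6*9 + 6*9²)*6 = -10*(36 - 54 + 6*81)*6 = -10*(36 - 54 + 486)*6 = -10*468*6 = -4680*6 = -28080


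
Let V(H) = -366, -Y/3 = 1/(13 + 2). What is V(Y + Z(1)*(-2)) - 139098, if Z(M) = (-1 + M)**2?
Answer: -139464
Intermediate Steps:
Y = -1/5 (Y = -3/(13 + 2) = -3/15 = -3*1/15 = -1/5 ≈ -0.20000)
V(Y + Z(1)*(-2)) - 139098 = -366 - 139098 = -139464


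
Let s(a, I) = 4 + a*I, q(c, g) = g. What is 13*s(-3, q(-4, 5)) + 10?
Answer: -133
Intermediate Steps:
s(a, I) = 4 + I*a
13*s(-3, q(-4, 5)) + 10 = 13*(4 + 5*(-3)) + 10 = 13*(4 - 15) + 10 = 13*(-11) + 10 = -143 + 10 = -133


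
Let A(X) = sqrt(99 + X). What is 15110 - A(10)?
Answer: 15110 - sqrt(109) ≈ 15100.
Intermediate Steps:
15110 - A(10) = 15110 - sqrt(99 + 10) = 15110 - sqrt(109)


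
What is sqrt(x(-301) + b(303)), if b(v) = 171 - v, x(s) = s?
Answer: I*sqrt(433) ≈ 20.809*I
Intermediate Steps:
sqrt(x(-301) + b(303)) = sqrt(-301 + (171 - 1*303)) = sqrt(-301 + (171 - 303)) = sqrt(-301 - 132) = sqrt(-433) = I*sqrt(433)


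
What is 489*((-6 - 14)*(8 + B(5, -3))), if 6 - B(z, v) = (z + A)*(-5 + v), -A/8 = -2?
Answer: -1779960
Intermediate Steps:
A = 16 (A = -8*(-2) = 16)
B(z, v) = 6 - (-5 + v)*(16 + z) (B(z, v) = 6 - (z + 16)*(-5 + v) = 6 - (16 + z)*(-5 + v) = 6 - (-5 + v)*(16 + z))
489*((-6 - 14)*(8 + B(5, -3))) = 489*((-6 - 14)*(8 + (86 - 16*(-3) + 5*5 - 1*(-3)*5))) = 489*(-20*(8 + (86 + 48 + 25 + 15))) = 489*(-20*(8 + 174)) = 489*(-20*182) = 489*(-3640) = -1779960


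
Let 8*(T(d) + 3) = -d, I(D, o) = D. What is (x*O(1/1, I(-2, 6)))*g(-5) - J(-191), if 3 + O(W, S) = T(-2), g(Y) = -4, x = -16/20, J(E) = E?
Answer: 863/5 ≈ 172.60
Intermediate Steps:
x = -4/5 (x = -16*1/20 = -4/5 ≈ -0.80000)
T(d) = -3 - d/8 (T(d) = -3 + (-d)/8 = -3 - d/8)
O(W, S) = -23/4 (O(W, S) = -3 + (-3 - 1/8*(-2)) = -3 + (-3 + 1/4) = -3 - 11/4 = -23/4)
(x*O(1/1, I(-2, 6)))*g(-5) - J(-191) = -4/5*(-23/4)*(-4) - 1*(-191) = (23/5)*(-4) + 191 = -92/5 + 191 = 863/5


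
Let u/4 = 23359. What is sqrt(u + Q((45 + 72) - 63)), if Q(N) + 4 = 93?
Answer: 5*sqrt(3741) ≈ 305.82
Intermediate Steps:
Q(N) = 89 (Q(N) = -4 + 93 = 89)
u = 93436 (u = 4*23359 = 93436)
sqrt(u + Q((45 + 72) - 63)) = sqrt(93436 + 89) = sqrt(93525) = 5*sqrt(3741)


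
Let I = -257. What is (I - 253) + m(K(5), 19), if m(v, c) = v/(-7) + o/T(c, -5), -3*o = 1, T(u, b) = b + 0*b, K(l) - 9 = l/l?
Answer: -53693/105 ≈ -511.36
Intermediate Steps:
K(l) = 10 (K(l) = 9 + l/l = 9 + 1 = 10)
T(u, b) = b (T(u, b) = b + 0 = b)
o = -1/3 (o = -1/3*1 = -1/3 ≈ -0.33333)
m(v, c) = 1/15 - v/7 (m(v, c) = v/(-7) - 1/3/(-5) = v*(-1/7) - 1/3*(-1/5) = -v/7 + 1/15 = 1/15 - v/7)
(I - 253) + m(K(5), 19) = (-257 - 253) + (1/15 - 1/7*10) = -510 + (1/15 - 10/7) = -510 - 143/105 = -53693/105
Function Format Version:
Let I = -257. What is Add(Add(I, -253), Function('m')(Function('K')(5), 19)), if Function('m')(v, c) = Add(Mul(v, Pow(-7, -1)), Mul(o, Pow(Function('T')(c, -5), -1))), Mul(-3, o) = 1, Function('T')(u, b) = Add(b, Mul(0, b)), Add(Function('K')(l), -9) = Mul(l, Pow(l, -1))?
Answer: Rational(-53693, 105) ≈ -511.36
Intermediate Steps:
Function('K')(l) = 10 (Function('K')(l) = Add(9, Mul(l, Pow(l, -1))) = Add(9, 1) = 10)
Function('T')(u, b) = b (Function('T')(u, b) = Add(b, 0) = b)
o = Rational(-1, 3) (o = Mul(Rational(-1, 3), 1) = Rational(-1, 3) ≈ -0.33333)
Function('m')(v, c) = Add(Rational(1, 15), Mul(Rational(-1, 7), v)) (Function('m')(v, c) = Add(Mul(v, Pow(-7, -1)), Mul(Rational(-1, 3), Pow(-5, -1))) = Add(Mul(v, Rational(-1, 7)), Mul(Rational(-1, 3), Rational(-1, 5))) = Add(Mul(Rational(-1, 7), v), Rational(1, 15)) = Add(Rational(1, 15), Mul(Rational(-1, 7), v)))
Add(Add(I, -253), Function('m')(Function('K')(5), 19)) = Add(Add(-257, -253), Add(Rational(1, 15), Mul(Rational(-1, 7), 10))) = Add(-510, Add(Rational(1, 15), Rational(-10, 7))) = Add(-510, Rational(-143, 105)) = Rational(-53693, 105)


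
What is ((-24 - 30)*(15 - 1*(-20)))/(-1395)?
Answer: 42/31 ≈ 1.3548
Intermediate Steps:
((-24 - 30)*(15 - 1*(-20)))/(-1395) = -54*(15 + 20)*(-1/1395) = -54*35*(-1/1395) = -1890*(-1/1395) = 42/31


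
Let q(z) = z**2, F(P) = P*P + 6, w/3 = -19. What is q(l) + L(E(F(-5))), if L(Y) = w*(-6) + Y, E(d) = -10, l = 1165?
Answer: 1357557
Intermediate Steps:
w = -57 (w = 3*(-19) = -57)
F(P) = 6 + P**2 (F(P) = P**2 + 6 = 6 + P**2)
L(Y) = 342 + Y (L(Y) = -57*(-6) + Y = 342 + Y)
q(l) + L(E(F(-5))) = 1165**2 + (342 - 10) = 1357225 + 332 = 1357557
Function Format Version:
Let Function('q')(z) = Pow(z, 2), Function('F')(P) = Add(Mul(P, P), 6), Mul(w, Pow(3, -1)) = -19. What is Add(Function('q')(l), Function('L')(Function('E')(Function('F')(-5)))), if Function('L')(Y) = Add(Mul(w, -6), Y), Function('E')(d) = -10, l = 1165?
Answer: 1357557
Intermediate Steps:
w = -57 (w = Mul(3, -19) = -57)
Function('F')(P) = Add(6, Pow(P, 2)) (Function('F')(P) = Add(Pow(P, 2), 6) = Add(6, Pow(P, 2)))
Function('L')(Y) = Add(342, Y) (Function('L')(Y) = Add(Mul(-57, -6), Y) = Add(342, Y))
Add(Function('q')(l), Function('L')(Function('E')(Function('F')(-5)))) = Add(Pow(1165, 2), Add(342, -10)) = Add(1357225, 332) = 1357557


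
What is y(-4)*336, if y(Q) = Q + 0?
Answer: -1344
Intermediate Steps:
y(Q) = Q
y(-4)*336 = -4*336 = -1344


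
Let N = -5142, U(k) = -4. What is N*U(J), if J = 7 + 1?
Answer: 20568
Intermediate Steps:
J = 8
N*U(J) = -5142*(-4) = 20568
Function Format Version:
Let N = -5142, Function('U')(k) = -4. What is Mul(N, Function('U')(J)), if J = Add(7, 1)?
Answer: 20568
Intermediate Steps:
J = 8
Mul(N, Function('U')(J)) = Mul(-5142, -4) = 20568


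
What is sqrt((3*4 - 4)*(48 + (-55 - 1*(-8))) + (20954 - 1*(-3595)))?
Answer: sqrt(24557) ≈ 156.71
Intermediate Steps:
sqrt((3*4 - 4)*(48 + (-55 - 1*(-8))) + (20954 - 1*(-3595))) = sqrt((12 - 4)*(48 + (-55 + 8)) + (20954 + 3595)) = sqrt(8*(48 - 47) + 24549) = sqrt(8*1 + 24549) = sqrt(8 + 24549) = sqrt(24557)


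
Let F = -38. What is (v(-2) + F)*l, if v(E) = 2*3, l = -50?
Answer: 1600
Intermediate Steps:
v(E) = 6
(v(-2) + F)*l = (6 - 38)*(-50) = -32*(-50) = 1600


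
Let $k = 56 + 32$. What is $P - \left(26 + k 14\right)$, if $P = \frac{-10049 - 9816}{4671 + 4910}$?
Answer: $- \frac{12072763}{9581} \approx -1260.1$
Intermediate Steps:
$k = 88$
$P = - \frac{19865}{9581} \approx -2.0734$
$P - \left(26 + k 14\right) = - \frac{19865}{9581} - \left(26 + 88 \cdot 14\right) = - \frac{19865}{9581} - \left(26 + 1232\right) = - \frac{19865}{9581} - 1258 = - \frac{12072763}{9581}$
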